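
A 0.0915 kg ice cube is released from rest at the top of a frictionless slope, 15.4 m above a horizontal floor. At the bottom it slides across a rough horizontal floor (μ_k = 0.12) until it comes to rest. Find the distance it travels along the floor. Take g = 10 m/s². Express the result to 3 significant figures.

Applying the work–energy principle:
At rest all PE has been dissipated by friction: mgh = μ_k m g d
d = h/μ_k = 15.4/0.12 = 128.3 m

d = 128 m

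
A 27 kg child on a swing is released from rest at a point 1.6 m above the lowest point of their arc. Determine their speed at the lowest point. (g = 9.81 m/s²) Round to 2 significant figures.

Energy conservation between the two points: mgh = ½mv²
v = √(2gh) = √(2 × 9.81 × 1.6) = √31.392 = 5.603 m/s

v = 5.6 m/s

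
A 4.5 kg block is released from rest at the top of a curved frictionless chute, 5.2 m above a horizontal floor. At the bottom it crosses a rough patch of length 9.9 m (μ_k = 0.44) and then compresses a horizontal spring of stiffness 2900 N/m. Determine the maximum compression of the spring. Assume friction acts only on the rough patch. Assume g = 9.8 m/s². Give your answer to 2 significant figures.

Initial energy: E₁ = mgh = (4.5)(9.8)(5.2) = 229.32 J
Friction removes W_f = μ_k mg d = (0.44)(4.5)(9.8)(9.9) = 192.1 J
Energy reaching the spring: E = 229.32 − 192.1 = 37.220 J
At max compression ½kx² = E ⇒ x = √(2E/k) = √(2 × 37.220/2900) = 0.1602 m

x = 0.16 m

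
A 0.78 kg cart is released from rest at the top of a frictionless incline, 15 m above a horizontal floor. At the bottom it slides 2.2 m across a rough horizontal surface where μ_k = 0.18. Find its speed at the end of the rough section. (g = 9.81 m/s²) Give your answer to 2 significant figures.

Energy at the top = energy at the end + work done against friction:
mgh = ½mv² + μ_k m g d
W_f = μ_k mg d = (0.18)(0.78)(9.81)(2.2) = 3.030 J
½mv² = mgh − W_f = 114.78 − 3.030 = 111.75 J
v = √(2 × 111.75/0.78) = 16.93 m/s

v = 17 m/s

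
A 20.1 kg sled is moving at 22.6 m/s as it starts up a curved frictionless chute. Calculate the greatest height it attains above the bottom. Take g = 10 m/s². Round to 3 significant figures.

h = 25.5 m

Setting KE at the bottom equal to PE gained: ½mv² = mgh
h = v²/(2g) = 22.6²/(2 × 10) = 25.54 m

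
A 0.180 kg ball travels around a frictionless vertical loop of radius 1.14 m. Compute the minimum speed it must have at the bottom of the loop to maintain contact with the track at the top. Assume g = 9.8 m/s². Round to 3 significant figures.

At the top: mg = mv_top²/r ⇒ v_top² = gr = 11.17 m²/s²
Energy from bottom to top (height 2r): ½mv_bot² = ½mv_top² + mg(2r)
v_bot² = gr + 4gr = 5gr = 55.86
v_bot = √(5gr) = 7.474 m/s

v = 7.47 m/s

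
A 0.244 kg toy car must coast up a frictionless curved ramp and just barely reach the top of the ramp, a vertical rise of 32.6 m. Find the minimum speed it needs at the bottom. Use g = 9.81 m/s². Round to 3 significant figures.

v = 25.3 m/s

At the top it is momentarily at rest, so all KE converts to PE: ½mv² = mgh
v = √(2gh) = √(2 × 9.81 × 32.6) = 25.29 m/s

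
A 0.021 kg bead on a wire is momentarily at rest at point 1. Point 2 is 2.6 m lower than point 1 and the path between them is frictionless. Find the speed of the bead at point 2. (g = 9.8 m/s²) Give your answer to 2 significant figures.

v = 7.1 m/s

Energy conservation between the two points: mgh = ½mv²
v = √(2gh) = √(2 × 9.8 × 2.6) = √50.960 = 7.139 m/s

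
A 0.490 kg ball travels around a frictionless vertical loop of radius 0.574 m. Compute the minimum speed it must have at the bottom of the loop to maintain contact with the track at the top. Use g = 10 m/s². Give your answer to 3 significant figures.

v = 5.36 m/s

At the top: mg = mv_top²/r ⇒ v_top² = gr = 5.740 m²/s²
Energy from bottom to top (height 2r): ½mv_bot² = ½mv_top² + mg(2r)
v_bot² = gr + 4gr = 5gr = 28.70
v_bot = √(5gr) = 5.357 m/s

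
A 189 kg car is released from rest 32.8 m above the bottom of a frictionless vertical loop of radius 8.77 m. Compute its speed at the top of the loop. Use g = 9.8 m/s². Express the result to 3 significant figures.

v = 17.3 m/s

Energy conservation: mgh = ½mv_top² + mg(2r)
v_top² = 2g(h − 2r) = 2(9.8)(32.8 − 17.54) = 299.1
v_top = 17.29 m/s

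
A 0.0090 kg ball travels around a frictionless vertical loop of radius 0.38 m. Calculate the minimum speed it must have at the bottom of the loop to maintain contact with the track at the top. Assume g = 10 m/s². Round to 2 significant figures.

v = 4.4 m/s

At the top: mg = mv_top²/r ⇒ v_top² = gr = 3.800 m²/s²
Energy from bottom to top (height 2r): ½mv_bot² = ½mv_top² + mg(2r)
v_bot² = gr + 4gr = 5gr = 19.00
v_bot = √(5gr) = 4.359 m/s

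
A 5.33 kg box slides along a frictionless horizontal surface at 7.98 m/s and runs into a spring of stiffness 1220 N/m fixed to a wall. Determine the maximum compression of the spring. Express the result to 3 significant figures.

All KE is stored as spring PE at maximum compression: ½mv² = ½kx²
x = v√(m/k) = 7.98 × √(5.33/1220) = 0.5275 m

x = 0.527 m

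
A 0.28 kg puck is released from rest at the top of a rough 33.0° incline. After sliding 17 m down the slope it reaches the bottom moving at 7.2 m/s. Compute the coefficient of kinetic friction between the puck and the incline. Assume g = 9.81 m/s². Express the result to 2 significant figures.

μ_k = 0.46

Energy balance down the incline: mg L sinθ − ½mv² = μ_k (mg cosθ) L
mgL sinθ = 25.432 J; ½mv² = 7.2576 J
W_f = 25.432 − 7.2576 = 18.17 J
μ_k = W_f/(mg cosθ · L) = 18.17/(2.304 × 17) = 0.4641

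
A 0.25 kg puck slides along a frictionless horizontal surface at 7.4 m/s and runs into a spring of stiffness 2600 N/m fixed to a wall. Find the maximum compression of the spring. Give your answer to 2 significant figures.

Conservation of energy between contact and max compression: ½mv² = ½kx²
x = v√(m/k) = 7.4 × √(0.25/2600) = 0.07256 m

x = 0.073 m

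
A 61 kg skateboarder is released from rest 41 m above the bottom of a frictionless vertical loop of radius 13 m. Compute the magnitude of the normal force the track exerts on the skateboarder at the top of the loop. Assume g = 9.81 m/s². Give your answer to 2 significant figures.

Energy from release to top (height 2r): mgh = ½mv_top² + mg(2r)
v_top² = 2g(h − 2r) = 2(9.81)(41 − 26.00) = 294.30 m²/s²
At the top, both N and weight point toward the centre: N + mg = mv_top²/r
N = m(v_top²/r − g) = 61(294.30/13 − 9.81) = 782.5 N

N = 780 N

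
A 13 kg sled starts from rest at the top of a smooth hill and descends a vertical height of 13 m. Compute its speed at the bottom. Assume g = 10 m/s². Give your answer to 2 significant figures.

v = 16 m/s

Energy conservation between the two points: mgh = ½mv²
v = √(2gh) = √(2 × 10 × 13) = √260.00 = 16.12 m/s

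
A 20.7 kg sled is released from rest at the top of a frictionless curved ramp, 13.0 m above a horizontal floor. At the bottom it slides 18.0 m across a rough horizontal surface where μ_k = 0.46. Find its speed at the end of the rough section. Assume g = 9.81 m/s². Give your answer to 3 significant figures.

v = 9.62 m/s

Energy at the top = energy at the end + work done against friction:
mgh = ½mv² + μ_k m g d
W_f = μ_k mg d = (0.46)(20.7)(9.81)(18.0) = 1681 J
½mv² = mgh − W_f = 2639.9 − 1681 = 958.48 J
v = √(2 × 958.48/20.7) = 9.623 m/s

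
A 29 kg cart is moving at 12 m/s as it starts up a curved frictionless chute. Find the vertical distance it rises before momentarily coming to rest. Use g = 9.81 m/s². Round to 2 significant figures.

By energy conservation, ½mv² = mgh
h = v²/(2g) = 12²/(2 × 9.81) = 7.339 m

h = 7.3 m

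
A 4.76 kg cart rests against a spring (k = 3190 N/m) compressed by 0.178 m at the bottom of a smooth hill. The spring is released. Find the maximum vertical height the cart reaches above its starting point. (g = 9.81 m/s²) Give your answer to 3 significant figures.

All spring PE becomes gravitational PE at the highest point: ½kx² = mgh
h = kx²/(2mg) = (3190)(0.178)²/(2 × 4.76 × 9.81) = 1.082 m

h = 1.08 m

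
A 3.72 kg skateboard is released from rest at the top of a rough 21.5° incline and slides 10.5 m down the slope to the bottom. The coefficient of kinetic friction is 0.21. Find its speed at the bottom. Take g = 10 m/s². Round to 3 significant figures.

v = 5.99 m/s

Work–energy: mg(L sinθ) − μ_k(mg cosθ)L = ½mv²
mgh = mgL sinθ = (3.72)(10)(10.5)sin21.5° = 143.16 J
W_f = μ_k mg cosθ · L = (0.21)(3.72)(10)cos21.5°·10.5 = 76.32 J
½mv² = 143.16 − 76.32 = 66.837 J
v = √(2 × 66.837/3.72) = 5.994 m/s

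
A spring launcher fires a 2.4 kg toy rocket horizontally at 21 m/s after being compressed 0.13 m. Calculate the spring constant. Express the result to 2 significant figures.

k = 63000 N/m

Spring PE at full compression equals KE at release: ½kx² = ½mv²
k = mv²/x² = (2.4)(21)²/(0.13)² = 62627 N/m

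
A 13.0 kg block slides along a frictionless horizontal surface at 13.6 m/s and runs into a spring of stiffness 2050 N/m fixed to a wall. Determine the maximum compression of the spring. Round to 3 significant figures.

x = 1.08 m

All KE is stored as spring PE at maximum compression: ½mv² = ½kx²
x = v√(m/k) = 13.6 × √(13.0/2050) = 1.083 m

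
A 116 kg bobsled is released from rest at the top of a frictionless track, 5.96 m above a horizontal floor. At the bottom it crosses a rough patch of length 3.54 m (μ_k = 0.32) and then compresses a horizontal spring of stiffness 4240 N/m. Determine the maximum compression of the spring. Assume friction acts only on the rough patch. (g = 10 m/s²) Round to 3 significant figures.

Initial energy: E₁ = mgh = (116)(10)(5.96) = 6913.6 J
Friction removes W_f = μ_k mg d = (0.32)(116)(10)(3.54) = 1314 J
Energy reaching the spring: E = 6913.6 − 1314 = 5599.6 J
At max compression ½kx² = E ⇒ x = √(2E/k) = √(2 × 5599.6/4240) = 1.625 m

x = 1.63 m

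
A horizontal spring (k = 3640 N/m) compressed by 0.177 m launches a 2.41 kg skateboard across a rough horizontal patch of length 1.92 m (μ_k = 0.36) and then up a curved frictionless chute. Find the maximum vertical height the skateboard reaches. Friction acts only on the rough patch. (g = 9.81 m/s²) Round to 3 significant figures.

Spring energy: E₀ = ½kx² = ½(3640)(0.177)² = 57.019 J
Friction: W_f = μ_k mg d = (0.36)(2.41)(9.81)(1.92) = 16.34 J
Energy at base of ramp: E = 57.019 − 16.34 = 40.677 J
At max height all remaining energy is PE: mgh = E ⇒ h = E/(mg) = 40.677/(2.41 × 9.81) = 1.721 m

h = 1.72 m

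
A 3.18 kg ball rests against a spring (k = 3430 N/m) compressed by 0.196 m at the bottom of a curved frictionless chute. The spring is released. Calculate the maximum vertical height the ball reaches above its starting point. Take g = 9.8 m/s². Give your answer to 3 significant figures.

At maximum height the ball is at rest, so ½kx² = mgh
h = kx²/(2mg) = (3430)(0.196)²/(2 × 3.18 × 9.8) = 2.114 m

h = 2.11 m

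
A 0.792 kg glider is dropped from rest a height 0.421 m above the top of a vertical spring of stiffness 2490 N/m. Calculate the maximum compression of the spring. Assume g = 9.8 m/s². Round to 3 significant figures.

x = 0.0544 m

Measuring PE from the top of the relaxed spring, at max compression the glider has dropped H + x with zero KE, so:
mg(H + x) = ½kx²
½(2490)x² − (0.792)(9.8)x − (0.792)(9.8)(0.421) = 0
1245x² − 7.762x − 3.268 = 0
x = [7.762 + √(60.24 + 16273)]/(2 × 1245) = 0.05444 m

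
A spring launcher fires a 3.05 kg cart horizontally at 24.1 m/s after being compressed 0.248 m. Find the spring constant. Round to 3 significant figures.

k = 28800 N/m

Energy stored in the spring equals the launch KE: ½kx² = ½mv²
k = mv²/x² = (3.05)(24.1)²/(0.248)² = 28803 N/m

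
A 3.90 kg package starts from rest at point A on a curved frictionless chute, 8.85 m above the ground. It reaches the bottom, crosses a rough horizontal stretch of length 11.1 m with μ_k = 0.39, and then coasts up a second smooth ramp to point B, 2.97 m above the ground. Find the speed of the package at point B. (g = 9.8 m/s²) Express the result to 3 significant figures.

v = 5.51 m/s

Energy at A: mgh₁ = (3.90)(9.8)(8.85) = 338.25 J
Friction loss: W_f = μ_k mg d = 165.5 J
At B: ½mv² + mgh₂ = mgh₁ − W_f
½mv² = 338.25 − 165.5 − 113.51 = 59.279 J
v = √(2 × 59.279/3.90) = 5.514 m/s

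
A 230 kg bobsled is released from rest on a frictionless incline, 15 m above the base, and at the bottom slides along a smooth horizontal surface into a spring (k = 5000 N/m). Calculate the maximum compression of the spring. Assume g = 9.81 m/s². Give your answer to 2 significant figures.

x = 3.7 m

Energy conservation (no friction) from release to max compression: mgh = ½kx²
x = √(2mgh/k) = √(2 × 230 × 9.81 × 15 / 5000) = 3.679 m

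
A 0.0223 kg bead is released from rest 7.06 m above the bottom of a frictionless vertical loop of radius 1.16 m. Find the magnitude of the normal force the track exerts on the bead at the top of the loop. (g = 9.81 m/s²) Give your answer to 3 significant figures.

N = 1.57 N

Energy from release to top (height 2r): mgh = ½mv_top² + mg(2r)
v_top² = 2g(h − 2r) = 2(9.81)(7.06 − 2.320) = 92.999 m²/s²
At the top, both N and weight point toward the centre: N + mg = mv_top²/r
N = m(v_top²/r − g) = 0.0223(92.999/1.16 − 9.81) = 1.569 N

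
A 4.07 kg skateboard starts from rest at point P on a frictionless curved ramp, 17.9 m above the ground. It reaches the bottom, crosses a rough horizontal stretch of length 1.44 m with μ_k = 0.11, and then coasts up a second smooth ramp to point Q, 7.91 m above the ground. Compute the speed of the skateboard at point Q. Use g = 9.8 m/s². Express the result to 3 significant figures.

v = 13.9 m/s

Energy at P: mgh₁ = (4.07)(9.8)(17.9) = 713.96 J
Friction loss: W_f = μ_k mg d = 6.318 J
At Q: ½mv² + mgh₂ = mgh₁ − W_f
½mv² = 713.96 − 6.318 − 315.50 = 392.14 J
v = √(2 × 392.14/4.07) = 13.88 m/s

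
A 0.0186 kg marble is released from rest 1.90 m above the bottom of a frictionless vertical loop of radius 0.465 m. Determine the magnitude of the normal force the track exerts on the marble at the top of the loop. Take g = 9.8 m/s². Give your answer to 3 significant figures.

Energy from release to top (height 2r): mgh = ½mv_top² + mg(2r)
v_top² = 2g(h − 2r) = 2(9.8)(1.90 − 0.9300) = 19.012 m²/s²
At the top, both N and weight point toward the centre: N + mg = mv_top²/r
N = m(v_top²/r − g) = 0.0186(19.012/0.465 − 9.8) = 0.5782 N

N = 0.578 N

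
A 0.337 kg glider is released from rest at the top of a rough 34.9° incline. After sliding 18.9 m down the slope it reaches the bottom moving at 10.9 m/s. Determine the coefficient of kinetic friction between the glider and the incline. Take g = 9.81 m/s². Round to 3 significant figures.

μ_k = 0.307

mgh = ½mv² + μ_k (mg cosθ) L, with h = L sinθ
mgL sinθ = 35.749 J; ½mv² = 20.019 J
W_f = 35.749 − 20.019 = 15.73 J
μ_k = W_f/(mg cosθ · L) = 15.73/(2.711 × 18.9) = 0.3070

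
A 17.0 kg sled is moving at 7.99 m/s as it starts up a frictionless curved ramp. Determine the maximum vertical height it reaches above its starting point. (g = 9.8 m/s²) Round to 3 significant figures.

h = 3.26 m

By energy conservation, ½mv² = mgh
h = v²/(2g) = 7.99²/(2 × 9.8) = 3.257 m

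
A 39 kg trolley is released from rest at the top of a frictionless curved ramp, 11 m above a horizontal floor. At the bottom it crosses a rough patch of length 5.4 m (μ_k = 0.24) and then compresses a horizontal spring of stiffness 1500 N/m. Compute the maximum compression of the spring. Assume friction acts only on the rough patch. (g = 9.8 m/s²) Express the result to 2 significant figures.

x = 2.2 m

Initial energy: E₁ = mgh = (39)(9.8)(11) = 4204.2 J
Friction removes W_f = μ_k mg d = (0.24)(39)(9.8)(5.4) = 495.3 J
Energy reaching the spring: E = 4204.2 − 495.3 = 3708.9 J
At max compression ½kx² = E ⇒ x = √(2E/k) = √(2 × 3708.9/1500) = 2.224 m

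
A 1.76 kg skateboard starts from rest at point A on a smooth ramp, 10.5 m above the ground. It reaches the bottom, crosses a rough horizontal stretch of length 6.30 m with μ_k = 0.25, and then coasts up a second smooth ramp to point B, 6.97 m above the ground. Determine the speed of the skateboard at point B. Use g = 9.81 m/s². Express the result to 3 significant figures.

Energy at A: mgh₁ = (1.76)(9.81)(10.5) = 181.29 J
Friction loss: W_f = μ_k mg d = 27.19 J
At B: ½mv² + mgh₂ = mgh₁ − W_f
½mv² = 181.29 − 27.19 − 120.34 = 33.754 J
v = √(2 × 33.754/1.76) = 6.193 m/s

v = 6.19 m/s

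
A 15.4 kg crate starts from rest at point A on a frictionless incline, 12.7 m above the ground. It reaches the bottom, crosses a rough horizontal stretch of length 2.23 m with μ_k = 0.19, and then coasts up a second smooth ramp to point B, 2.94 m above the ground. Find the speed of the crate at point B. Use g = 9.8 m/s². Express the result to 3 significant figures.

v = 13.5 m/s

Energy at A: mgh₁ = (15.4)(9.8)(12.7) = 1916.7 J
Friction loss: W_f = μ_k mg d = 63.94 J
At B: ½mv² + mgh₂ = mgh₁ − W_f
½mv² = 1916.7 − 63.94 − 443.70 = 1409.0 J
v = √(2 × 1409.0/15.4) = 13.53 m/s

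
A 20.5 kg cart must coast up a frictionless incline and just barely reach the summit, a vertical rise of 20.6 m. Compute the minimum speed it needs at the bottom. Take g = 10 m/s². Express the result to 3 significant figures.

At the top it is momentarily at rest, so all KE converts to PE: ½mv² = mgh
v = √(2gh) = √(2 × 10 × 20.6) = 20.30 m/s

v = 20.3 m/s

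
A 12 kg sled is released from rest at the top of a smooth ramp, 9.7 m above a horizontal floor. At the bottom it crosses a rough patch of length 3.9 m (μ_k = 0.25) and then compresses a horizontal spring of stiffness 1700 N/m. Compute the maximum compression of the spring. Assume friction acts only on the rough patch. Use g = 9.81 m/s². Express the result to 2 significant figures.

Initial energy: E₁ = mgh = (12)(9.81)(9.7) = 1141.9 J
Friction removes W_f = μ_k mg d = (0.25)(12)(9.81)(3.9) = 114.8 J
Energy reaching the spring: E = 1141.9 − 114.8 = 1027.1 J
At max compression ½kx² = E ⇒ x = √(2E/k) = √(2 × 1027.1/1700) = 1.099 m

x = 1.1 m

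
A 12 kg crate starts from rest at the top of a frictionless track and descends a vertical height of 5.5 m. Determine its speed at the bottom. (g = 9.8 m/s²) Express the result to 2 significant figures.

Energy conservation between the two points: mgh = ½mv²
v = √(2gh) = √(2 × 9.8 × 5.5) = √107.80 = 10.38 m/s

v = 10 m/s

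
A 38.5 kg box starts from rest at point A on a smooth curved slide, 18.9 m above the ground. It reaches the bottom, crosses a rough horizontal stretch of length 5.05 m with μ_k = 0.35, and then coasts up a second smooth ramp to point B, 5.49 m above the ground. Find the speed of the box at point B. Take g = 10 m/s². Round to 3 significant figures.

Energy at A: mgh₁ = (38.5)(10)(18.9) = 7276.5 J
Friction loss: W_f = μ_k mg d = 680.5 J
At B: ½mv² + mgh₂ = mgh₁ − W_f
½mv² = 7276.5 − 680.5 − 2113.7 = 4482.4 J
v = √(2 × 4482.4/38.5) = 15.26 m/s

v = 15.3 m/s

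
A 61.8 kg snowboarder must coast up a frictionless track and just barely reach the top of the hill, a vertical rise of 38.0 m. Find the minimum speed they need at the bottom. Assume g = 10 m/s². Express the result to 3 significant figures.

v = 27.6 m/s

At the top they are momentarily at rest, so all KE converts to PE: ½mv² = mgh
v = √(2gh) = √(2 × 10 × 38.0) = 27.57 m/s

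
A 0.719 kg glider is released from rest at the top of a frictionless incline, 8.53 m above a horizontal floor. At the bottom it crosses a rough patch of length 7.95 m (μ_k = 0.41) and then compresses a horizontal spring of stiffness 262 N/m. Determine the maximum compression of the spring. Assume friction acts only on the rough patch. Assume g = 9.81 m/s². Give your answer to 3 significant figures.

Initial energy: E₁ = mgh = (0.719)(9.81)(8.53) = 60.165 J
Friction removes W_f = μ_k mg d = (0.41)(0.719)(9.81)(7.95) = 22.99 J
Energy reaching the spring: E = 60.165 − 22.99 = 37.175 J
At max compression ½kx² = E ⇒ x = √(2E/k) = √(2 × 37.175/262) = 0.5327 m

x = 0.533 m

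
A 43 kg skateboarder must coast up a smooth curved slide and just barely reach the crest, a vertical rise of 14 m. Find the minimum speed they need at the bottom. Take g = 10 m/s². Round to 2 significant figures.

At the top they are momentarily at rest, so all KE converts to PE: ½mv² = mgh
v = √(2gh) = √(2 × 10 × 14) = 16.73 m/s

v = 17 m/s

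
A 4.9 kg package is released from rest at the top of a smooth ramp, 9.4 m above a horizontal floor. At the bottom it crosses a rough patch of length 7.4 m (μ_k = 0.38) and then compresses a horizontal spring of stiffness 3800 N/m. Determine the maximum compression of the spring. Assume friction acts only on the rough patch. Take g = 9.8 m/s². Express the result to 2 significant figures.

x = 0.41 m

Initial energy: E₁ = mgh = (4.9)(9.8)(9.4) = 451.39 J
Friction removes W_f = μ_k mg d = (0.38)(4.9)(9.8)(7.4) = 135.0 J
Energy reaching the spring: E = 451.39 − 135.0 = 316.36 J
At max compression ½kx² = E ⇒ x = √(2E/k) = √(2 × 316.36/3800) = 0.4080 m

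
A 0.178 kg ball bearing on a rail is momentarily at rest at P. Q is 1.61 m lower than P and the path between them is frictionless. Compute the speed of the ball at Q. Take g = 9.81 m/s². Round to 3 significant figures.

v = 5.62 m/s

Equating total energy at the two states: mgh = ½mv²
The mass cancels from both sides.
v = √(2gh) = √(2 × 9.81 × 1.61) = √31.588 = 5.620 m/s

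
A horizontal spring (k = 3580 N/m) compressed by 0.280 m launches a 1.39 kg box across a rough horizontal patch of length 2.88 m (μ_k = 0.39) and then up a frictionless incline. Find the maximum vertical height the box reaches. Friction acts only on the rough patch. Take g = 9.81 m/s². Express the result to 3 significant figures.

h = 9.17 m

Spring energy: E₀ = ½kx² = ½(3580)(0.280)² = 140.34 J
Friction: W_f = μ_k mg d = (0.39)(1.39)(9.81)(2.88) = 15.32 J
Energy at base of ramp: E = 140.34 − 15.32 = 125.02 J
At max height all remaining energy is PE: mgh = E ⇒ h = E/(mg) = 125.02/(1.39 × 9.81) = 9.168 m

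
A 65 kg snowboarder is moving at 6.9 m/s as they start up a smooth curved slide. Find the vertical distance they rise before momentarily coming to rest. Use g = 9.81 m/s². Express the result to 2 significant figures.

Setting KE at the bottom equal to PE gained: ½mv² = mgh
h = v²/(2g) = 6.9²/(2 × 9.81) = 2.427 m

h = 2.4 m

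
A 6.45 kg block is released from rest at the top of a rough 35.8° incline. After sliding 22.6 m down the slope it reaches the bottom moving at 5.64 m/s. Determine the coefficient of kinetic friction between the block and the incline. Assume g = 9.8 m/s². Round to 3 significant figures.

The energy dissipated by friction is the PE lost minus the KE gained:
mgL sinθ = 835.64 J; ½mv² = 102.59 J
W_f = 835.64 − 102.59 = 733.1 J
μ_k = W_f/(mg cosθ · L) = 733.1/(51.27 × 22.6) = 0.6327

μ_k = 0.633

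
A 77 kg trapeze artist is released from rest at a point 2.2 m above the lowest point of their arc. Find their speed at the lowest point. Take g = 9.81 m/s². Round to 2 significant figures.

v = 6.6 m/s

By conservation of mechanical energy, mgh = ½mv²
v = √(2gh) = √(2 × 9.81 × 2.2) = √43.164 = 6.570 m/s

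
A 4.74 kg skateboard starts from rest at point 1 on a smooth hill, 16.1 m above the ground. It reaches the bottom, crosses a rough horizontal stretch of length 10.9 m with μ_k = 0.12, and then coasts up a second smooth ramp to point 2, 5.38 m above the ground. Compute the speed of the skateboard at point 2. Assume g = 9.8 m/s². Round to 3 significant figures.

Energy at 1: mgh₁ = (4.74)(9.8)(16.1) = 747.88 J
Friction loss: W_f = μ_k mg d = 60.76 J
At 2: ½mv² + mgh₂ = mgh₁ − W_f
½mv² = 747.88 − 60.76 − 249.91 = 437.21 J
v = √(2 × 437.21/4.74) = 13.58 m/s

v = 13.6 m/s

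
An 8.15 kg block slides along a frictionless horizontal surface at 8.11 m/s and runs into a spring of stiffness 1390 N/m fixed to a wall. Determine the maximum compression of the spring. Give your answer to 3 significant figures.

All KE is stored as spring PE at maximum compression: ½mv² = ½kx²
x = v√(m/k) = 8.11 × √(8.15/1390) = 0.6210 m

x = 0.621 m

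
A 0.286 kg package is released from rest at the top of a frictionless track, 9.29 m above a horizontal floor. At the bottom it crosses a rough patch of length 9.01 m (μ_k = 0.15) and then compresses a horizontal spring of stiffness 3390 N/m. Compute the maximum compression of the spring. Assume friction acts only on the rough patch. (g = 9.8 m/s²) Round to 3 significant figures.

Initial energy: E₁ = mgh = (0.286)(9.8)(9.29) = 26.038 J
Friction removes W_f = μ_k mg d = (0.15)(0.286)(9.8)(9.01) = 3.788 J
Energy reaching the spring: E = 26.038 − 3.788 = 22.250 J
At max compression ½kx² = E ⇒ x = √(2E/k) = √(2 × 22.250/3390) = 0.1146 m

x = 0.115 m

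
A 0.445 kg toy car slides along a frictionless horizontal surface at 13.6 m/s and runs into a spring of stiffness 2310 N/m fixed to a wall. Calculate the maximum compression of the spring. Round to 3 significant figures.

Conservation of energy between contact and max compression: ½mv² = ½kx²
x = v√(m/k) = 13.6 × √(0.445/2310) = 0.1888 m

x = 0.189 m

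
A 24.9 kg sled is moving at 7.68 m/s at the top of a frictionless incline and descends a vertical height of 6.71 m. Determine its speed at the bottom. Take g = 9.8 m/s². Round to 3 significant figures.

By conservation of mechanical energy, ½mv₀² + mgh = ½mv²
The mass cancels from both sides.
v² = v₀² + 2gh = (7.68)² + 2(9.8)(6.71) = 190.50
v = √190.50 = 13.80 m/s

v = 13.8 m/s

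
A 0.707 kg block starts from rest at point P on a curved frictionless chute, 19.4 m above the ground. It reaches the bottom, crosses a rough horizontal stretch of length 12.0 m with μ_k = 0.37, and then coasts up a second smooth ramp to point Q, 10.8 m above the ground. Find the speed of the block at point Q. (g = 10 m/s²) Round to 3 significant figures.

v = 9.12 m/s

Energy at P: mgh₁ = (0.707)(10)(19.4) = 137.16 J
Friction loss: W_f = μ_k mg d = 31.39 J
At Q: ½mv² + mgh₂ = mgh₁ − W_f
½mv² = 137.16 − 31.39 − 76.356 = 29.411 J
v = √(2 × 29.411/0.707) = 9.121 m/s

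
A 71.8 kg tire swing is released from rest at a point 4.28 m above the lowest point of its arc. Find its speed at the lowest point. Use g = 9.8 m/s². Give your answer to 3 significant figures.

Energy conservation between the two points: mgh = ½mv²
v = √(2gh) = √(2 × 9.8 × 4.28) = √83.888 = 9.159 m/s

v = 9.16 m/s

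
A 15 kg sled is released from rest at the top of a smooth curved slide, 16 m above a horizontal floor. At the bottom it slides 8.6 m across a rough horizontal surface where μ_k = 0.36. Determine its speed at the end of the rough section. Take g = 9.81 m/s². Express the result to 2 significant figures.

Energy bookkeeping (friction removes W_f = μ_k N d):
mgh = ½mv² + μ_k m g d
W_f = μ_k mg d = (0.36)(15)(9.81)(8.6) = 455.6 J
½mv² = mgh − W_f = 2354.4 − 455.6 = 1898.8 J
v = √(2 × 1898.8/15) = 15.91 m/s

v = 16 m/s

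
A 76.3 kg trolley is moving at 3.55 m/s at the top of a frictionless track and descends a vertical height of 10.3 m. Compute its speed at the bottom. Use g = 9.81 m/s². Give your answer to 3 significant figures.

Energy conservation between the two points: ½mv₀² + mgh = ½mv²
v² = v₀² + 2gh = (3.55)² + 2(9.81)(10.3) = 214.69
v = √214.69 = 14.65 m/s

v = 14.7 m/s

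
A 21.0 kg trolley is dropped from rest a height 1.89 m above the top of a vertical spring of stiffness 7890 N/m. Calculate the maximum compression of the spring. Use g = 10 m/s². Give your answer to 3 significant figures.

Take the reference level at the top of the uncompressed spring. At max compression the trolley has fallen H + x and is momentarily at rest:
mg(H + x) = ½kx²
½(7890)x² − (21.0)(10)x − (21.0)(10)(1.89) = 0
3945x² − 210.0x − 396.9 = 0
x = [210.0 + √(44100 + 6.2631e+06)]/(2 × 3945) = 0.3449 m

x = 0.345 m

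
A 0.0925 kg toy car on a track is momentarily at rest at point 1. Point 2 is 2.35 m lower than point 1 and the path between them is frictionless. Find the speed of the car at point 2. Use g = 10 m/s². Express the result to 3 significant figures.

Mechanical energy is conserved (no friction): mgh = ½mv²
v = √(2gh) = √(2 × 10 × 2.35) = √47.000 = 6.856 m/s

v = 6.86 m/s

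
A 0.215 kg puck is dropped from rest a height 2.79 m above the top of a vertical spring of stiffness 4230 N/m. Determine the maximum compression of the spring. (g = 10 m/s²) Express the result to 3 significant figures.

Take the reference level at the top of the uncompressed spring. At max compression the puck has fallen H + x and is momentarily at rest:
mg(H + x) = ½kx²
½(4230)x² − (0.215)(10)x − (0.215)(10)(2.79) = 0
2115x² − 2.150x − 5.998 = 0
x = [2.150 + √(4.622 + 50747)]/(2 × 2115) = 0.05377 m

x = 0.0538 m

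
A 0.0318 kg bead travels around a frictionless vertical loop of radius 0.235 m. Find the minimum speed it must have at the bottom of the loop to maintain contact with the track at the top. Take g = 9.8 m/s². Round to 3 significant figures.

At the top: mg = mv_top²/r ⇒ v_top² = gr = 2.303 m²/s²
Energy from bottom to top (height 2r): ½mv_bot² = ½mv_top² + mg(2r)
v_bot² = gr + 4gr = 5gr = 11.52
v_bot = √(5gr) = 3.393 m/s

v = 3.39 m/s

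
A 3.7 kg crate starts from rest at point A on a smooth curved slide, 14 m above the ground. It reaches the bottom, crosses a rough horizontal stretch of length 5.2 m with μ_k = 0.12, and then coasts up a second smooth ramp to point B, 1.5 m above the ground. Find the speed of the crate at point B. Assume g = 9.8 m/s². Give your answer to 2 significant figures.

v = 15 m/s

Energy at A: mgh₁ = (3.7)(9.8)(14) = 507.64 J
Friction loss: W_f = μ_k mg d = 22.63 J
At B: ½mv² + mgh₂ = mgh₁ − W_f
½mv² = 507.64 − 22.63 − 54.390 = 430.62 J
v = √(2 × 430.62/3.7) = 15.26 m/s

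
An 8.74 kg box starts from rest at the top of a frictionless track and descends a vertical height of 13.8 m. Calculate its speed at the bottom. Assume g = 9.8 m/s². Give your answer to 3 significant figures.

v = 16.4 m/s

Mechanical energy is conserved (no friction): mgh = ½mv²
v = √(2gh) = √(2 × 9.8 × 13.8) = √270.48 = 16.45 m/s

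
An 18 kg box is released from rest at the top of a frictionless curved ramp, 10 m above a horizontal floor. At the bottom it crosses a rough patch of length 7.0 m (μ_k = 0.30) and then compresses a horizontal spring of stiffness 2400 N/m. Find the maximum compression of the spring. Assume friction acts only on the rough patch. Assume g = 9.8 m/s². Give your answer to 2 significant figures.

Initial energy: E₁ = mgh = (18)(9.8)(10) = 1764.0 J
Friction removes W_f = μ_k mg d = (0.30)(18)(9.8)(7.0) = 370.4 J
Energy reaching the spring: E = 1764.0 − 370.4 = 1393.6 J
At max compression ½kx² = E ⇒ x = √(2E/k) = √(2 × 1393.6/2400) = 1.078 m

x = 1.1 m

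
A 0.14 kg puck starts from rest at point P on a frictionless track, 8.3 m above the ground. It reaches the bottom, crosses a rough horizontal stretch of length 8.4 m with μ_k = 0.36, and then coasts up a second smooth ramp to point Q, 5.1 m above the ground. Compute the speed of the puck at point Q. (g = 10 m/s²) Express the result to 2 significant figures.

Energy at P: mgh₁ = (0.14)(10)(8.3) = 11.620 J
Friction loss: W_f = μ_k mg d = 4.234 J
At Q: ½mv² + mgh₂ = mgh₁ − W_f
½mv² = 11.620 − 4.234 − 7.1400 = 0.24640 J
v = √(2 × 0.24640/0.14) = 1.876 m/s

v = 1.9 m/s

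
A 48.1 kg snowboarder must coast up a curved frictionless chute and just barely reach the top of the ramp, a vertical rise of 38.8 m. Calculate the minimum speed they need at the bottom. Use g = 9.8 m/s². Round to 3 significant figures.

At the top they are momentarily at rest, so all KE converts to PE: ½mv² = mgh
v = √(2gh) = √(2 × 9.8 × 38.8) = 27.58 m/s

v = 27.6 m/s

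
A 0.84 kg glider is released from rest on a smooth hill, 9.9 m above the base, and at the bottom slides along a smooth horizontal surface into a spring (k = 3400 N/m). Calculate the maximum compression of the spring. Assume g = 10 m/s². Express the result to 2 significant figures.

Gravitational PE at the top equals spring PE at max compression: mgh = ½kx²
x = √(2mgh/k) = √(2 × 0.84 × 10 × 9.9 / 3400) = 0.2212 m

x = 0.22 m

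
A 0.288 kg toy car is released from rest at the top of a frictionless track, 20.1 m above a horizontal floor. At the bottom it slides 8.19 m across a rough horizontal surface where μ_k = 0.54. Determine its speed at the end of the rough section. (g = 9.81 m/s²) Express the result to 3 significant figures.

v = 17.5 m/s

Energy bookkeeping (friction removes W_f = μ_k N d):
mgh = ½mv² + μ_k m g d
W_f = μ_k mg d = (0.54)(0.288)(9.81)(8.19) = 12.50 J
½mv² = mgh − W_f = 56.788 − 12.50 = 44.293 J
v = √(2 × 44.293/0.288) = 17.54 m/s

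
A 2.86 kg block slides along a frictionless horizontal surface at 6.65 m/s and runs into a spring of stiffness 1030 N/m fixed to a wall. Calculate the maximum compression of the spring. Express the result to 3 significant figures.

All KE is stored as spring PE at maximum compression: ½mv² = ½kx²
x = v√(m/k) = 6.65 × √(2.86/1030) = 0.3504 m

x = 0.350 m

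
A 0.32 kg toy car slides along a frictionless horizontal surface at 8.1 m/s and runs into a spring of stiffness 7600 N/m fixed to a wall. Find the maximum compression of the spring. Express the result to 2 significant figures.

x = 0.053 m

At max compression the car is momentarily at rest: ½mv² = ½kx²
x = v√(m/k) = 8.1 × √(0.32/7600) = 0.05256 m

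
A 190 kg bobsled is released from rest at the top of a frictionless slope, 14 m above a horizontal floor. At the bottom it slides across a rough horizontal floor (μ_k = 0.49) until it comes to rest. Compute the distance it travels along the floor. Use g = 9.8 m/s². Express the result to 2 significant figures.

d = 29 m

Energy bookkeeping (friction removes W_f = μ_k N d):
At rest all PE has been dissipated by friction: mgh = μ_k m g d
d = h/μ_k = 14/0.49 = 28.57 m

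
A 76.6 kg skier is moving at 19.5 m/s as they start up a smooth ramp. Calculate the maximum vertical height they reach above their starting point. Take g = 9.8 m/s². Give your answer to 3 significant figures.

By energy conservation, ½mv² = mgh
h = v²/(2g) = 19.5²/(2 × 9.8) = 19.40 m

h = 19.4 m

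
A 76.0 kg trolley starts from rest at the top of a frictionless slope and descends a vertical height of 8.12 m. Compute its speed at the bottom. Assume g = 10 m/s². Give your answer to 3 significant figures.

v = 12.7 m/s

By conservation of mechanical energy, mgh = ½mv²
The mass cancels from both sides.
v = √(2gh) = √(2 × 10 × 8.12) = √162.40 = 12.74 m/s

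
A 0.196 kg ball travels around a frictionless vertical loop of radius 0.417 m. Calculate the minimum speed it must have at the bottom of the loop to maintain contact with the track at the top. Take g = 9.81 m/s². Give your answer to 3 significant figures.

At the top: mg = mv_top²/r ⇒ v_top² = gr = 4.091 m²/s²
Energy from bottom to top (height 2r): ½mv_bot² = ½mv_top² + mg(2r)
v_bot² = gr + 4gr = 5gr = 20.45
v_bot = √(5gr) = 4.523 m/s

v = 4.52 m/s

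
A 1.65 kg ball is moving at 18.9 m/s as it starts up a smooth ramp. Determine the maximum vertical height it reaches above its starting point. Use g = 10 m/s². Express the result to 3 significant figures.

By energy conservation, ½mv² = mgh
h = v²/(2g) = 18.9²/(2 × 10) = 17.86 m

h = 17.9 m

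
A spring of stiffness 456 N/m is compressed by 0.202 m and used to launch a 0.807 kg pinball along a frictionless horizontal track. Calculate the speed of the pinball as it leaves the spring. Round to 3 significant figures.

v = 4.80 m/s

Conservation of energy: ½kx² = ½mv²
v = x√(k/m) = 0.202 × √(456/0.807) = 4.802 m/s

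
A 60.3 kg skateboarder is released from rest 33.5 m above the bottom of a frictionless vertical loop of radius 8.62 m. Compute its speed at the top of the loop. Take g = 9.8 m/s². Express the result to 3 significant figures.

v = 17.9 m/s

Energy conservation: mgh = ½mv_top² + mg(2r)
v_top² = 2g(h − 2r) = 2(9.8)(33.5 − 17.24) = 318.7
v_top = 17.85 m/s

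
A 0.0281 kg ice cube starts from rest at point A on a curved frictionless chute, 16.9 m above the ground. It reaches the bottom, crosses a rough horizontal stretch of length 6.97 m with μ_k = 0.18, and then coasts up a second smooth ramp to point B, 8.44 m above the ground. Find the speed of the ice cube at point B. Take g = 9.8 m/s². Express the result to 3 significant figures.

v = 11.9 m/s

Energy at A: mgh₁ = (0.0281)(9.8)(16.9) = 4.6539 J
Friction loss: W_f = μ_k mg d = 0.3455 J
At B: ½mv² + mgh₂ = mgh₁ − W_f
½mv² = 4.6539 − 0.3455 − 2.3242 = 1.9842 J
v = √(2 × 1.9842/0.0281) = 11.88 m/s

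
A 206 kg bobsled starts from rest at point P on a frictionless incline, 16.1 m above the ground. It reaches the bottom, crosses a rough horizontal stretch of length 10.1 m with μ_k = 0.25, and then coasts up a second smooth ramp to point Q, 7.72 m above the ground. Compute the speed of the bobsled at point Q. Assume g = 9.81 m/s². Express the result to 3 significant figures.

v = 10.7 m/s

Energy at P: mgh₁ = (206)(9.81)(16.1) = 32536 J
Friction loss: W_f = μ_k mg d = 5103 J
At Q: ½mv² + mgh₂ = mgh₁ − W_f
½mv² = 32536 − 5103 − 15601 = 11832 J
v = √(2 × 11832/206) = 10.72 m/s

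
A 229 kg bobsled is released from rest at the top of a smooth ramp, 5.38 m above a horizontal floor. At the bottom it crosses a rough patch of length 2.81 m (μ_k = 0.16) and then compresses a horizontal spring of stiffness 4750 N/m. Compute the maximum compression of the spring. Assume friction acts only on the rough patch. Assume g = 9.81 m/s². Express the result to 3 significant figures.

x = 2.16 m

Initial energy: E₁ = mgh = (229)(9.81)(5.38) = 12086 J
Friction removes W_f = μ_k mg d = (0.16)(229)(9.81)(2.81) = 1010 J
Energy reaching the spring: E = 12086 − 1010 = 11076 J
At max compression ½kx² = E ⇒ x = √(2E/k) = √(2 × 11076/4750) = 2.160 m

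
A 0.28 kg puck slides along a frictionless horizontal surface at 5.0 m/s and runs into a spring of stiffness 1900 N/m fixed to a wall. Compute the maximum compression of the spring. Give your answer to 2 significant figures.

Conservation of energy between contact and max compression: ½mv² = ½kx²
x = v√(m/k) = 5.0 × √(0.28/1900) = 0.06070 m

x = 0.061 m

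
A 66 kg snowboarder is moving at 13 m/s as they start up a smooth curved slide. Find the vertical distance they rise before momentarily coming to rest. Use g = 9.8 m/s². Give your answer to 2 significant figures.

h = 8.6 m

By energy conservation, ½mv² = mgh
h = v²/(2g) = 13²/(2 × 9.8) = 8.622 m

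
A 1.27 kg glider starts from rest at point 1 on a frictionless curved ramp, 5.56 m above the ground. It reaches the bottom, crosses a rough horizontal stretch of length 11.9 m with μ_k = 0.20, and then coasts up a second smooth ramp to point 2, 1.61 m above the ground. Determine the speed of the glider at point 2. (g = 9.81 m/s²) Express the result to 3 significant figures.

Energy at 1: mgh₁ = (1.27)(9.81)(5.56) = 69.270 J
Friction loss: W_f = μ_k mg d = 29.65 J
At 2: ½mv² + mgh₂ = mgh₁ − W_f
½mv² = 69.270 − 29.65 − 20.059 = 19.560 J
v = √(2 × 19.560/1.27) = 5.550 m/s

v = 5.55 m/s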